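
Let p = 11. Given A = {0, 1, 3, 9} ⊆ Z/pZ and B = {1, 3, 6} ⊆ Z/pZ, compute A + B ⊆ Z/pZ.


Work in Z/11Z: reduce every sum a + b modulo 11.
Enumerate all 12 pairs:
a = 0: 0+1=1, 0+3=3, 0+6=6
a = 1: 1+1=2, 1+3=4, 1+6=7
a = 3: 3+1=4, 3+3=6, 3+6=9
a = 9: 9+1=10, 9+3=1, 9+6=4
Distinct residues collected: {1, 2, 3, 4, 6, 7, 9, 10}
|A + B| = 8 (out of 11 total residues).

A + B = {1, 2, 3, 4, 6, 7, 9, 10}


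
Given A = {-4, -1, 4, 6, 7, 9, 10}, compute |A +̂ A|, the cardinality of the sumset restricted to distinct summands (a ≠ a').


Restricted sumset: A +̂ A = {a + a' : a ∈ A, a' ∈ A, a ≠ a'}.
Equivalently, take A + A and drop any sum 2a that is achievable ONLY as a + a for a ∈ A (i.e. sums representable only with equal summands).
Enumerate pairs (a, a') with a < a' (symmetric, so each unordered pair gives one sum; this covers all a ≠ a'):
  -4 + -1 = -5
  -4 + 4 = 0
  -4 + 6 = 2
  -4 + 7 = 3
  -4 + 9 = 5
  -4 + 10 = 6
  -1 + 4 = 3
  -1 + 6 = 5
  -1 + 7 = 6
  -1 + 9 = 8
  -1 + 10 = 9
  4 + 6 = 10
  4 + 7 = 11
  4 + 9 = 13
  4 + 10 = 14
  6 + 7 = 13
  6 + 9 = 15
  6 + 10 = 16
  7 + 9 = 16
  7 + 10 = 17
  9 + 10 = 19
Collected distinct sums: {-5, 0, 2, 3, 5, 6, 8, 9, 10, 11, 13, 14, 15, 16, 17, 19}
|A +̂ A| = 16
(Reference bound: |A +̂ A| ≥ 2|A| - 3 for |A| ≥ 2, with |A| = 7 giving ≥ 11.)

|A +̂ A| = 16


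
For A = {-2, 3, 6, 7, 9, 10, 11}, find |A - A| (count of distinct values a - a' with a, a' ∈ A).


A - A = {a - a' : a, a' ∈ A}; |A| = 7.
Bounds: 2|A|-1 ≤ |A - A| ≤ |A|² - |A| + 1, i.e. 13 ≤ |A - A| ≤ 43.
Note: 0 ∈ A - A always (from a - a). The set is symmetric: if d ∈ A - A then -d ∈ A - A.
Enumerate nonzero differences d = a - a' with a > a' (then include -d):
Positive differences: {1, 2, 3, 4, 5, 6, 7, 8, 9, 11, 12, 13}
Full difference set: {0} ∪ (positive diffs) ∪ (negative diffs).
|A - A| = 1 + 2·12 = 25 (matches direct enumeration: 25).

|A - A| = 25


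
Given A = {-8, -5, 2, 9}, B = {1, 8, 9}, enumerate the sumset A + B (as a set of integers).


A + B = {a + b : a ∈ A, b ∈ B}.
Enumerate all |A|·|B| = 4·3 = 12 pairs (a, b) and collect distinct sums.
a = -8: -8+1=-7, -8+8=0, -8+9=1
a = -5: -5+1=-4, -5+8=3, -5+9=4
a = 2: 2+1=3, 2+8=10, 2+9=11
a = 9: 9+1=10, 9+8=17, 9+9=18
Collecting distinct sums: A + B = {-7, -4, 0, 1, 3, 4, 10, 11, 17, 18}
|A + B| = 10

A + B = {-7, -4, 0, 1, 3, 4, 10, 11, 17, 18}


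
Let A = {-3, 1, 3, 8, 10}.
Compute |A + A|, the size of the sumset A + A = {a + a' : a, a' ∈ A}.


A + A = {a + a' : a, a' ∈ A}; |A| = 5.
General bounds: 2|A| - 1 ≤ |A + A| ≤ |A|(|A|+1)/2, i.e. 9 ≤ |A + A| ≤ 15.
Lower bound 2|A|-1 is attained iff A is an arithmetic progression.
Enumerate sums a + a' for a ≤ a' (symmetric, so this suffices):
a = -3: -3+-3=-6, -3+1=-2, -3+3=0, -3+8=5, -3+10=7
a = 1: 1+1=2, 1+3=4, 1+8=9, 1+10=11
a = 3: 3+3=6, 3+8=11, 3+10=13
a = 8: 8+8=16, 8+10=18
a = 10: 10+10=20
Distinct sums: {-6, -2, 0, 2, 4, 5, 6, 7, 9, 11, 13, 16, 18, 20}
|A + A| = 14

|A + A| = 14


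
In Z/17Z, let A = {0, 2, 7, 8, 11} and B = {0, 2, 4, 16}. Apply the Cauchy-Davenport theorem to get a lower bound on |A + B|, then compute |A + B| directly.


Cauchy-Davenport: |A + B| ≥ min(p, |A| + |B| - 1) for A, B nonempty in Z/pZ.
|A| = 5, |B| = 4, p = 17.
CD lower bound = min(17, 5 + 4 - 1) = min(17, 8) = 8.
Compute A + B mod 17 directly:
a = 0: 0+0=0, 0+2=2, 0+4=4, 0+16=16
a = 2: 2+0=2, 2+2=4, 2+4=6, 2+16=1
a = 7: 7+0=7, 7+2=9, 7+4=11, 7+16=6
a = 8: 8+0=8, 8+2=10, 8+4=12, 8+16=7
a = 11: 11+0=11, 11+2=13, 11+4=15, 11+16=10
A + B = {0, 1, 2, 4, 6, 7, 8, 9, 10, 11, 12, 13, 15, 16}, so |A + B| = 14.
Verify: 14 ≥ 8? Yes ✓.

CD lower bound = 8, actual |A + B| = 14.


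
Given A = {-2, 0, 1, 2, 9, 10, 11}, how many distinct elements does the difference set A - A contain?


A - A = {a - a' : a, a' ∈ A}; |A| = 7.
Bounds: 2|A|-1 ≤ |A - A| ≤ |A|² - |A| + 1, i.e. 13 ≤ |A - A| ≤ 43.
Note: 0 ∈ A - A always (from a - a). The set is symmetric: if d ∈ A - A then -d ∈ A - A.
Enumerate nonzero differences d = a - a' with a > a' (then include -d):
Positive differences: {1, 2, 3, 4, 7, 8, 9, 10, 11, 12, 13}
Full difference set: {0} ∪ (positive diffs) ∪ (negative diffs).
|A - A| = 1 + 2·11 = 23 (matches direct enumeration: 23).

|A - A| = 23


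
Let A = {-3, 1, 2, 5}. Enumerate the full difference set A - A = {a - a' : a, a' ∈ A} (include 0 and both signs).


A - A = {a - a' : a, a' ∈ A}.
Compute a - a' for each ordered pair (a, a'):
a = -3: -3--3=0, -3-1=-4, -3-2=-5, -3-5=-8
a = 1: 1--3=4, 1-1=0, 1-2=-1, 1-5=-4
a = 2: 2--3=5, 2-1=1, 2-2=0, 2-5=-3
a = 5: 5--3=8, 5-1=4, 5-2=3, 5-5=0
Collecting distinct values (and noting 0 appears from a-a):
A - A = {-8, -5, -4, -3, -1, 0, 1, 3, 4, 5, 8}
|A - A| = 11

A - A = {-8, -5, -4, -3, -1, 0, 1, 3, 4, 5, 8}


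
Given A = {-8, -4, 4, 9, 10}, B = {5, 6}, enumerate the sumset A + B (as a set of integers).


A + B = {a + b : a ∈ A, b ∈ B}.
Enumerate all |A|·|B| = 5·2 = 10 pairs (a, b) and collect distinct sums.
a = -8: -8+5=-3, -8+6=-2
a = -4: -4+5=1, -4+6=2
a = 4: 4+5=9, 4+6=10
a = 9: 9+5=14, 9+6=15
a = 10: 10+5=15, 10+6=16
Collecting distinct sums: A + B = {-3, -2, 1, 2, 9, 10, 14, 15, 16}
|A + B| = 9

A + B = {-3, -2, 1, 2, 9, 10, 14, 15, 16}


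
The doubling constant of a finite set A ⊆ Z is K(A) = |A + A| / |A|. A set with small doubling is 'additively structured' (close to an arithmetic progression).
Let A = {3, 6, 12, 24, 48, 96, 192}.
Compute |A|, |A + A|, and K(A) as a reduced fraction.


|A| = 7.
Compute A + A by enumerating all 49 pairs.
A + A = {6, 9, 12, 15, 18, 24, 27, 30, 36, 48, 51, 54, 60, 72, 96, 99, 102, 108, 120, 144, 192, 195, 198, 204, 216, 240, 288, 384}, so |A + A| = 28.
K = |A + A| / |A| = 28/7 = 4/1 ≈ 4.0000.
Reference: AP of size 7 gives K = 13/7 ≈ 1.8571; a fully generic set of size 7 gives K ≈ 4.0000.

|A| = 7, |A + A| = 28, K = 28/7 = 4/1.


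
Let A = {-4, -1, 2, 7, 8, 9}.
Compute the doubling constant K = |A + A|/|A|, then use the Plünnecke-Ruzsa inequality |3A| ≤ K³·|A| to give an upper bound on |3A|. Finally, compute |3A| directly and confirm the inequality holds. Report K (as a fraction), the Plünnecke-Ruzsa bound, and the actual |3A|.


|A| = 6.
Step 1: Compute A + A by enumerating all 36 pairs.
A + A = {-8, -5, -2, 1, 3, 4, 5, 6, 7, 8, 9, 10, 11, 14, 15, 16, 17, 18}, so |A + A| = 18.
Step 2: Doubling constant K = |A + A|/|A| = 18/6 = 18/6 ≈ 3.0000.
Step 3: Plünnecke-Ruzsa gives |3A| ≤ K³·|A| = (3.0000)³ · 6 ≈ 162.0000.
Step 4: Compute 3A = A + A + A directly by enumerating all triples (a,b,c) ∈ A³; |3A| = 33.
Step 5: Check 33 ≤ 162.0000? Yes ✓.

K = 18/6, Plünnecke-Ruzsa bound K³|A| ≈ 162.0000, |3A| = 33, inequality holds.


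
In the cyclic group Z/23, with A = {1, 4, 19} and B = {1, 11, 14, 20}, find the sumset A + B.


Work in Z/23Z: reduce every sum a + b modulo 23.
Enumerate all 12 pairs:
a = 1: 1+1=2, 1+11=12, 1+14=15, 1+20=21
a = 4: 4+1=5, 4+11=15, 4+14=18, 4+20=1
a = 19: 19+1=20, 19+11=7, 19+14=10, 19+20=16
Distinct residues collected: {1, 2, 5, 7, 10, 12, 15, 16, 18, 20, 21}
|A + B| = 11 (out of 23 total residues).

A + B = {1, 2, 5, 7, 10, 12, 15, 16, 18, 20, 21}


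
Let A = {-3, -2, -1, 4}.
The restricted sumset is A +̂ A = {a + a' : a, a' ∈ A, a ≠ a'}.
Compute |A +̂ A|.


Restricted sumset: A +̂ A = {a + a' : a ∈ A, a' ∈ A, a ≠ a'}.
Equivalently, take A + A and drop any sum 2a that is achievable ONLY as a + a for a ∈ A (i.e. sums representable only with equal summands).
Enumerate pairs (a, a') with a < a' (symmetric, so each unordered pair gives one sum; this covers all a ≠ a'):
  -3 + -2 = -5
  -3 + -1 = -4
  -3 + 4 = 1
  -2 + -1 = -3
  -2 + 4 = 2
  -1 + 4 = 3
Collected distinct sums: {-5, -4, -3, 1, 2, 3}
|A +̂ A| = 6
(Reference bound: |A +̂ A| ≥ 2|A| - 3 for |A| ≥ 2, with |A| = 4 giving ≥ 5.)

|A +̂ A| = 6


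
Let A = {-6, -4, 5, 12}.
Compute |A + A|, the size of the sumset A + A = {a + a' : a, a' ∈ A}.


A + A = {a + a' : a, a' ∈ A}; |A| = 4.
General bounds: 2|A| - 1 ≤ |A + A| ≤ |A|(|A|+1)/2, i.e. 7 ≤ |A + A| ≤ 10.
Lower bound 2|A|-1 is attained iff A is an arithmetic progression.
Enumerate sums a + a' for a ≤ a' (symmetric, so this suffices):
a = -6: -6+-6=-12, -6+-4=-10, -6+5=-1, -6+12=6
a = -4: -4+-4=-8, -4+5=1, -4+12=8
a = 5: 5+5=10, 5+12=17
a = 12: 12+12=24
Distinct sums: {-12, -10, -8, -1, 1, 6, 8, 10, 17, 24}
|A + A| = 10

|A + A| = 10


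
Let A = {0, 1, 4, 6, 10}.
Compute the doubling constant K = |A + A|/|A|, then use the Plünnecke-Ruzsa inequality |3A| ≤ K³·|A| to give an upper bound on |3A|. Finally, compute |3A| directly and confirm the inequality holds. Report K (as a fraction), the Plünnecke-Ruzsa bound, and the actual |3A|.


|A| = 5.
Step 1: Compute A + A by enumerating all 25 pairs.
A + A = {0, 1, 2, 4, 5, 6, 7, 8, 10, 11, 12, 14, 16, 20}, so |A + A| = 14.
Step 2: Doubling constant K = |A + A|/|A| = 14/5 = 14/5 ≈ 2.8000.
Step 3: Plünnecke-Ruzsa gives |3A| ≤ K³·|A| = (2.8000)³ · 5 ≈ 109.7600.
Step 4: Compute 3A = A + A + A directly by enumerating all triples (a,b,c) ∈ A³; |3A| = 25.
Step 5: Check 25 ≤ 109.7600? Yes ✓.

K = 14/5, Plünnecke-Ruzsa bound K³|A| ≈ 109.7600, |3A| = 25, inequality holds.


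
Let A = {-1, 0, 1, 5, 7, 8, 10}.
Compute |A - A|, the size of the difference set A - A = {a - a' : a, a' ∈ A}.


A - A = {a - a' : a, a' ∈ A}; |A| = 7.
Bounds: 2|A|-1 ≤ |A - A| ≤ |A|² - |A| + 1, i.e. 13 ≤ |A - A| ≤ 43.
Note: 0 ∈ A - A always (from a - a). The set is symmetric: if d ∈ A - A then -d ∈ A - A.
Enumerate nonzero differences d = a - a' with a > a' (then include -d):
Positive differences: {1, 2, 3, 4, 5, 6, 7, 8, 9, 10, 11}
Full difference set: {0} ∪ (positive diffs) ∪ (negative diffs).
|A - A| = 1 + 2·11 = 23 (matches direct enumeration: 23).

|A - A| = 23


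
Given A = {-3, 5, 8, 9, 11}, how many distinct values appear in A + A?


A + A = {a + a' : a, a' ∈ A}; |A| = 5.
General bounds: 2|A| - 1 ≤ |A + A| ≤ |A|(|A|+1)/2, i.e. 9 ≤ |A + A| ≤ 15.
Lower bound 2|A|-1 is attained iff A is an arithmetic progression.
Enumerate sums a + a' for a ≤ a' (symmetric, so this suffices):
a = -3: -3+-3=-6, -3+5=2, -3+8=5, -3+9=6, -3+11=8
a = 5: 5+5=10, 5+8=13, 5+9=14, 5+11=16
a = 8: 8+8=16, 8+9=17, 8+11=19
a = 9: 9+9=18, 9+11=20
a = 11: 11+11=22
Distinct sums: {-6, 2, 5, 6, 8, 10, 13, 14, 16, 17, 18, 19, 20, 22}
|A + A| = 14

|A + A| = 14


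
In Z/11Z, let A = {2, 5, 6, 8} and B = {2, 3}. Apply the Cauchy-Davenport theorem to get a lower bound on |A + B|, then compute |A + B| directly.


Cauchy-Davenport: |A + B| ≥ min(p, |A| + |B| - 1) for A, B nonempty in Z/pZ.
|A| = 4, |B| = 2, p = 11.
CD lower bound = min(11, 4 + 2 - 1) = min(11, 5) = 5.
Compute A + B mod 11 directly:
a = 2: 2+2=4, 2+3=5
a = 5: 5+2=7, 5+3=8
a = 6: 6+2=8, 6+3=9
a = 8: 8+2=10, 8+3=0
A + B = {0, 4, 5, 7, 8, 9, 10}, so |A + B| = 7.
Verify: 7 ≥ 5? Yes ✓.

CD lower bound = 5, actual |A + B| = 7.


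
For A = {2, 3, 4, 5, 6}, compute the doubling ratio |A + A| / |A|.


|A| = 5.
Compute A + A by enumerating all 25 pairs.
A + A = {4, 5, 6, 7, 8, 9, 10, 11, 12}, so |A + A| = 9.
K = |A + A| / |A| = 9/5 (already in lowest terms) ≈ 1.8000.
Reference: AP of size 5 gives K = 9/5 ≈ 1.8000; a fully generic set of size 5 gives K ≈ 3.0000.

|A| = 5, |A + A| = 9, K = 9/5.


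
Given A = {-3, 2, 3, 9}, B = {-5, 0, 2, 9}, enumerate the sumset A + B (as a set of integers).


A + B = {a + b : a ∈ A, b ∈ B}.
Enumerate all |A|·|B| = 4·4 = 16 pairs (a, b) and collect distinct sums.
a = -3: -3+-5=-8, -3+0=-3, -3+2=-1, -3+9=6
a = 2: 2+-5=-3, 2+0=2, 2+2=4, 2+9=11
a = 3: 3+-5=-2, 3+0=3, 3+2=5, 3+9=12
a = 9: 9+-5=4, 9+0=9, 9+2=11, 9+9=18
Collecting distinct sums: A + B = {-8, -3, -2, -1, 2, 3, 4, 5, 6, 9, 11, 12, 18}
|A + B| = 13

A + B = {-8, -3, -2, -1, 2, 3, 4, 5, 6, 9, 11, 12, 18}


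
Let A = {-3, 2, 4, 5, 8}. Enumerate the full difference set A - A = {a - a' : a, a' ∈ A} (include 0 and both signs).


A - A = {a - a' : a, a' ∈ A}.
Compute a - a' for each ordered pair (a, a'):
a = -3: -3--3=0, -3-2=-5, -3-4=-7, -3-5=-8, -3-8=-11
a = 2: 2--3=5, 2-2=0, 2-4=-2, 2-5=-3, 2-8=-6
a = 4: 4--3=7, 4-2=2, 4-4=0, 4-5=-1, 4-8=-4
a = 5: 5--3=8, 5-2=3, 5-4=1, 5-5=0, 5-8=-3
a = 8: 8--3=11, 8-2=6, 8-4=4, 8-5=3, 8-8=0
Collecting distinct values (and noting 0 appears from a-a):
A - A = {-11, -8, -7, -6, -5, -4, -3, -2, -1, 0, 1, 2, 3, 4, 5, 6, 7, 8, 11}
|A - A| = 19

A - A = {-11, -8, -7, -6, -5, -4, -3, -2, -1, 0, 1, 2, 3, 4, 5, 6, 7, 8, 11}


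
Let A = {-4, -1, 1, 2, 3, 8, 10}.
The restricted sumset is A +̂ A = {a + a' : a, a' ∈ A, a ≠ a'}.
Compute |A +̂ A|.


Restricted sumset: A +̂ A = {a + a' : a ∈ A, a' ∈ A, a ≠ a'}.
Equivalently, take A + A and drop any sum 2a that is achievable ONLY as a + a for a ∈ A (i.e. sums representable only with equal summands).
Enumerate pairs (a, a') with a < a' (symmetric, so each unordered pair gives one sum; this covers all a ≠ a'):
  -4 + -1 = -5
  -4 + 1 = -3
  -4 + 2 = -2
  -4 + 3 = -1
  -4 + 8 = 4
  -4 + 10 = 6
  -1 + 1 = 0
  -1 + 2 = 1
  -1 + 3 = 2
  -1 + 8 = 7
  -1 + 10 = 9
  1 + 2 = 3
  1 + 3 = 4
  1 + 8 = 9
  1 + 10 = 11
  2 + 3 = 5
  2 + 8 = 10
  2 + 10 = 12
  3 + 8 = 11
  3 + 10 = 13
  8 + 10 = 18
Collected distinct sums: {-5, -3, -2, -1, 0, 1, 2, 3, 4, 5, 6, 7, 9, 10, 11, 12, 13, 18}
|A +̂ A| = 18
(Reference bound: |A +̂ A| ≥ 2|A| - 3 for |A| ≥ 2, with |A| = 7 giving ≥ 11.)

|A +̂ A| = 18


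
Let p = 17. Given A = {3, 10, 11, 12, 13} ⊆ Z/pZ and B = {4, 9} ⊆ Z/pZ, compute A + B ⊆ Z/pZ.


Work in Z/17Z: reduce every sum a + b modulo 17.
Enumerate all 10 pairs:
a = 3: 3+4=7, 3+9=12
a = 10: 10+4=14, 10+9=2
a = 11: 11+4=15, 11+9=3
a = 12: 12+4=16, 12+9=4
a = 13: 13+4=0, 13+9=5
Distinct residues collected: {0, 2, 3, 4, 5, 7, 12, 14, 15, 16}
|A + B| = 10 (out of 17 total residues).

A + B = {0, 2, 3, 4, 5, 7, 12, 14, 15, 16}


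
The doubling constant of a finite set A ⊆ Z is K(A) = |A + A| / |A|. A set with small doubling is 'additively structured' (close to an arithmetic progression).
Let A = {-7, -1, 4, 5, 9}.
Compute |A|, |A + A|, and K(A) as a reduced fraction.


|A| = 5.
Compute A + A by enumerating all 25 pairs.
A + A = {-14, -8, -3, -2, 2, 3, 4, 8, 9, 10, 13, 14, 18}, so |A + A| = 13.
K = |A + A| / |A| = 13/5 (already in lowest terms) ≈ 2.6000.
Reference: AP of size 5 gives K = 9/5 ≈ 1.8000; a fully generic set of size 5 gives K ≈ 3.0000.

|A| = 5, |A + A| = 13, K = 13/5.


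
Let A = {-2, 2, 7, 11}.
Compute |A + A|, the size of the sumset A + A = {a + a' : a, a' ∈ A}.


A + A = {a + a' : a, a' ∈ A}; |A| = 4.
General bounds: 2|A| - 1 ≤ |A + A| ≤ |A|(|A|+1)/2, i.e. 7 ≤ |A + A| ≤ 10.
Lower bound 2|A|-1 is attained iff A is an arithmetic progression.
Enumerate sums a + a' for a ≤ a' (symmetric, so this suffices):
a = -2: -2+-2=-4, -2+2=0, -2+7=5, -2+11=9
a = 2: 2+2=4, 2+7=9, 2+11=13
a = 7: 7+7=14, 7+11=18
a = 11: 11+11=22
Distinct sums: {-4, 0, 4, 5, 9, 13, 14, 18, 22}
|A + A| = 9

|A + A| = 9


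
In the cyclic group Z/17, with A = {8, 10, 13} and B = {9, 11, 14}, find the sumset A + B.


Work in Z/17Z: reduce every sum a + b modulo 17.
Enumerate all 9 pairs:
a = 8: 8+9=0, 8+11=2, 8+14=5
a = 10: 10+9=2, 10+11=4, 10+14=7
a = 13: 13+9=5, 13+11=7, 13+14=10
Distinct residues collected: {0, 2, 4, 5, 7, 10}
|A + B| = 6 (out of 17 total residues).

A + B = {0, 2, 4, 5, 7, 10}


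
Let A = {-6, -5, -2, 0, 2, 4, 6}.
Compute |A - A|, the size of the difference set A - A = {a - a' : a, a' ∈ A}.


A - A = {a - a' : a, a' ∈ A}; |A| = 7.
Bounds: 2|A|-1 ≤ |A - A| ≤ |A|² - |A| + 1, i.e. 13 ≤ |A - A| ≤ 43.
Note: 0 ∈ A - A always (from a - a). The set is symmetric: if d ∈ A - A then -d ∈ A - A.
Enumerate nonzero differences d = a - a' with a > a' (then include -d):
Positive differences: {1, 2, 3, 4, 5, 6, 7, 8, 9, 10, 11, 12}
Full difference set: {0} ∪ (positive diffs) ∪ (negative diffs).
|A - A| = 1 + 2·12 = 25 (matches direct enumeration: 25).

|A - A| = 25


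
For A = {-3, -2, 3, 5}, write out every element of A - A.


A - A = {a - a' : a, a' ∈ A}.
Compute a - a' for each ordered pair (a, a'):
a = -3: -3--3=0, -3--2=-1, -3-3=-6, -3-5=-8
a = -2: -2--3=1, -2--2=0, -2-3=-5, -2-5=-7
a = 3: 3--3=6, 3--2=5, 3-3=0, 3-5=-2
a = 5: 5--3=8, 5--2=7, 5-3=2, 5-5=0
Collecting distinct values (and noting 0 appears from a-a):
A - A = {-8, -7, -6, -5, -2, -1, 0, 1, 2, 5, 6, 7, 8}
|A - A| = 13

A - A = {-8, -7, -6, -5, -2, -1, 0, 1, 2, 5, 6, 7, 8}


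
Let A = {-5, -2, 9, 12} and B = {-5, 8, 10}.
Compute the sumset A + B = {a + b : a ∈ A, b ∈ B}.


A + B = {a + b : a ∈ A, b ∈ B}.
Enumerate all |A|·|B| = 4·3 = 12 pairs (a, b) and collect distinct sums.
a = -5: -5+-5=-10, -5+8=3, -5+10=5
a = -2: -2+-5=-7, -2+8=6, -2+10=8
a = 9: 9+-5=4, 9+8=17, 9+10=19
a = 12: 12+-5=7, 12+8=20, 12+10=22
Collecting distinct sums: A + B = {-10, -7, 3, 4, 5, 6, 7, 8, 17, 19, 20, 22}
|A + B| = 12

A + B = {-10, -7, 3, 4, 5, 6, 7, 8, 17, 19, 20, 22}


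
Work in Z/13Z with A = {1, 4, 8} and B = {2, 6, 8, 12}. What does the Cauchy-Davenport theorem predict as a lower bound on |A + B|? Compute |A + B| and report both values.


Cauchy-Davenport: |A + B| ≥ min(p, |A| + |B| - 1) for A, B nonempty in Z/pZ.
|A| = 3, |B| = 4, p = 13.
CD lower bound = min(13, 3 + 4 - 1) = min(13, 6) = 6.
Compute A + B mod 13 directly:
a = 1: 1+2=3, 1+6=7, 1+8=9, 1+12=0
a = 4: 4+2=6, 4+6=10, 4+8=12, 4+12=3
a = 8: 8+2=10, 8+6=1, 8+8=3, 8+12=7
A + B = {0, 1, 3, 6, 7, 9, 10, 12}, so |A + B| = 8.
Verify: 8 ≥ 6? Yes ✓.

CD lower bound = 6, actual |A + B| = 8.


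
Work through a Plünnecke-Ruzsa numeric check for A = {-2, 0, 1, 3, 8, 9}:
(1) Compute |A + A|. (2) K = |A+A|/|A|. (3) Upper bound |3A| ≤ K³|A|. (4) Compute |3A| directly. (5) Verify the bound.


|A| = 6.
Step 1: Compute A + A by enumerating all 36 pairs.
A + A = {-4, -2, -1, 0, 1, 2, 3, 4, 6, 7, 8, 9, 10, 11, 12, 16, 17, 18}, so |A + A| = 18.
Step 2: Doubling constant K = |A + A|/|A| = 18/6 = 18/6 ≈ 3.0000.
Step 3: Plünnecke-Ruzsa gives |3A| ≤ K³·|A| = (3.0000)³ · 6 ≈ 162.0000.
Step 4: Compute 3A = A + A + A directly by enumerating all triples (a,b,c) ∈ A³; |3A| = 31.
Step 5: Check 31 ≤ 162.0000? Yes ✓.

K = 18/6, Plünnecke-Ruzsa bound K³|A| ≈ 162.0000, |3A| = 31, inequality holds.


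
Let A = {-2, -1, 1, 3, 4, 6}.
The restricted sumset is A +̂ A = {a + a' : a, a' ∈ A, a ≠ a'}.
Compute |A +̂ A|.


Restricted sumset: A +̂ A = {a + a' : a ∈ A, a' ∈ A, a ≠ a'}.
Equivalently, take A + A and drop any sum 2a that is achievable ONLY as a + a for a ∈ A (i.e. sums representable only with equal summands).
Enumerate pairs (a, a') with a < a' (symmetric, so each unordered pair gives one sum; this covers all a ≠ a'):
  -2 + -1 = -3
  -2 + 1 = -1
  -2 + 3 = 1
  -2 + 4 = 2
  -2 + 6 = 4
  -1 + 1 = 0
  -1 + 3 = 2
  -1 + 4 = 3
  -1 + 6 = 5
  1 + 3 = 4
  1 + 4 = 5
  1 + 6 = 7
  3 + 4 = 7
  3 + 6 = 9
  4 + 6 = 10
Collected distinct sums: {-3, -1, 0, 1, 2, 3, 4, 5, 7, 9, 10}
|A +̂ A| = 11
(Reference bound: |A +̂ A| ≥ 2|A| - 3 for |A| ≥ 2, with |A| = 6 giving ≥ 9.)

|A +̂ A| = 11


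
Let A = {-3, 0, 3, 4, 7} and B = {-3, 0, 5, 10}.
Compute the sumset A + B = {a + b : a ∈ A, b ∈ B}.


A + B = {a + b : a ∈ A, b ∈ B}.
Enumerate all |A|·|B| = 5·4 = 20 pairs (a, b) and collect distinct sums.
a = -3: -3+-3=-6, -3+0=-3, -3+5=2, -3+10=7
a = 0: 0+-3=-3, 0+0=0, 0+5=5, 0+10=10
a = 3: 3+-3=0, 3+0=3, 3+5=8, 3+10=13
a = 4: 4+-3=1, 4+0=4, 4+5=9, 4+10=14
a = 7: 7+-3=4, 7+0=7, 7+5=12, 7+10=17
Collecting distinct sums: A + B = {-6, -3, 0, 1, 2, 3, 4, 5, 7, 8, 9, 10, 12, 13, 14, 17}
|A + B| = 16

A + B = {-6, -3, 0, 1, 2, 3, 4, 5, 7, 8, 9, 10, 12, 13, 14, 17}


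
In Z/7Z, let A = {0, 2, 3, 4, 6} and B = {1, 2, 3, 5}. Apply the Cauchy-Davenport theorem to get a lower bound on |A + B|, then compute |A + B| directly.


Cauchy-Davenport: |A + B| ≥ min(p, |A| + |B| - 1) for A, B nonempty in Z/pZ.
|A| = 5, |B| = 4, p = 7.
CD lower bound = min(7, 5 + 4 - 1) = min(7, 8) = 7.
Compute A + B mod 7 directly:
a = 0: 0+1=1, 0+2=2, 0+3=3, 0+5=5
a = 2: 2+1=3, 2+2=4, 2+3=5, 2+5=0
a = 3: 3+1=4, 3+2=5, 3+3=6, 3+5=1
a = 4: 4+1=5, 4+2=6, 4+3=0, 4+5=2
a = 6: 6+1=0, 6+2=1, 6+3=2, 6+5=4
A + B = {0, 1, 2, 3, 4, 5, 6}, so |A + B| = 7.
Verify: 7 ≥ 7? Yes ✓.

CD lower bound = 7, actual |A + B| = 7.


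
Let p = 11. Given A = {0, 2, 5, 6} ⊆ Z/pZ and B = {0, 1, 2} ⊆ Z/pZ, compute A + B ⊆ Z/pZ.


Work in Z/11Z: reduce every sum a + b modulo 11.
Enumerate all 12 pairs:
a = 0: 0+0=0, 0+1=1, 0+2=2
a = 2: 2+0=2, 2+1=3, 2+2=4
a = 5: 5+0=5, 5+1=6, 5+2=7
a = 6: 6+0=6, 6+1=7, 6+2=8
Distinct residues collected: {0, 1, 2, 3, 4, 5, 6, 7, 8}
|A + B| = 9 (out of 11 total residues).

A + B = {0, 1, 2, 3, 4, 5, 6, 7, 8}


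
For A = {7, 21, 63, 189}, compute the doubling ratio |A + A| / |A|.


|A| = 4.
Compute A + A by enumerating all 16 pairs.
A + A = {14, 28, 42, 70, 84, 126, 196, 210, 252, 378}, so |A + A| = 10.
K = |A + A| / |A| = 10/4 = 5/2 ≈ 2.5000.
Reference: AP of size 4 gives K = 7/4 ≈ 1.7500; a fully generic set of size 4 gives K ≈ 2.5000.

|A| = 4, |A + A| = 10, K = 10/4 = 5/2.


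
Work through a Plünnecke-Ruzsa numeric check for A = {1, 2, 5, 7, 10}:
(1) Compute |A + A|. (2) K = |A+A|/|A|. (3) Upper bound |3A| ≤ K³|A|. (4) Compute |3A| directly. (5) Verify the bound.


|A| = 5.
Step 1: Compute A + A by enumerating all 25 pairs.
A + A = {2, 3, 4, 6, 7, 8, 9, 10, 11, 12, 14, 15, 17, 20}, so |A + A| = 14.
Step 2: Doubling constant K = |A + A|/|A| = 14/5 = 14/5 ≈ 2.8000.
Step 3: Plünnecke-Ruzsa gives |3A| ≤ K³·|A| = (2.8000)³ · 5 ≈ 109.7600.
Step 4: Compute 3A = A + A + A directly by enumerating all triples (a,b,c) ∈ A³; |3A| = 24.
Step 5: Check 24 ≤ 109.7600? Yes ✓.

K = 14/5, Plünnecke-Ruzsa bound K³|A| ≈ 109.7600, |3A| = 24, inequality holds.


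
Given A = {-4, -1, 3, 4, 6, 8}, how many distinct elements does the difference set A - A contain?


A - A = {a - a' : a, a' ∈ A}; |A| = 6.
Bounds: 2|A|-1 ≤ |A - A| ≤ |A|² - |A| + 1, i.e. 11 ≤ |A - A| ≤ 31.
Note: 0 ∈ A - A always (from a - a). The set is symmetric: if d ∈ A - A then -d ∈ A - A.
Enumerate nonzero differences d = a - a' with a > a' (then include -d):
Positive differences: {1, 2, 3, 4, 5, 7, 8, 9, 10, 12}
Full difference set: {0} ∪ (positive diffs) ∪ (negative diffs).
|A - A| = 1 + 2·10 = 21 (matches direct enumeration: 21).

|A - A| = 21


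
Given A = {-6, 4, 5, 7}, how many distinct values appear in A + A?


A + A = {a + a' : a, a' ∈ A}; |A| = 4.
General bounds: 2|A| - 1 ≤ |A + A| ≤ |A|(|A|+1)/2, i.e. 7 ≤ |A + A| ≤ 10.
Lower bound 2|A|-1 is attained iff A is an arithmetic progression.
Enumerate sums a + a' for a ≤ a' (symmetric, so this suffices):
a = -6: -6+-6=-12, -6+4=-2, -6+5=-1, -6+7=1
a = 4: 4+4=8, 4+5=9, 4+7=11
a = 5: 5+5=10, 5+7=12
a = 7: 7+7=14
Distinct sums: {-12, -2, -1, 1, 8, 9, 10, 11, 12, 14}
|A + A| = 10

|A + A| = 10


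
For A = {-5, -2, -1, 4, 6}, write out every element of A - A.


A - A = {a - a' : a, a' ∈ A}.
Compute a - a' for each ordered pair (a, a'):
a = -5: -5--5=0, -5--2=-3, -5--1=-4, -5-4=-9, -5-6=-11
a = -2: -2--5=3, -2--2=0, -2--1=-1, -2-4=-6, -2-6=-8
a = -1: -1--5=4, -1--2=1, -1--1=0, -1-4=-5, -1-6=-7
a = 4: 4--5=9, 4--2=6, 4--1=5, 4-4=0, 4-6=-2
a = 6: 6--5=11, 6--2=8, 6--1=7, 6-4=2, 6-6=0
Collecting distinct values (and noting 0 appears from a-a):
A - A = {-11, -9, -8, -7, -6, -5, -4, -3, -2, -1, 0, 1, 2, 3, 4, 5, 6, 7, 8, 9, 11}
|A - A| = 21

A - A = {-11, -9, -8, -7, -6, -5, -4, -3, -2, -1, 0, 1, 2, 3, 4, 5, 6, 7, 8, 9, 11}


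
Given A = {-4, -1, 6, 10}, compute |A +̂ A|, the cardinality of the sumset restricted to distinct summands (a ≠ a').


Restricted sumset: A +̂ A = {a + a' : a ∈ A, a' ∈ A, a ≠ a'}.
Equivalently, take A + A and drop any sum 2a that is achievable ONLY as a + a for a ∈ A (i.e. sums representable only with equal summands).
Enumerate pairs (a, a') with a < a' (symmetric, so each unordered pair gives one sum; this covers all a ≠ a'):
  -4 + -1 = -5
  -4 + 6 = 2
  -4 + 10 = 6
  -1 + 6 = 5
  -1 + 10 = 9
  6 + 10 = 16
Collected distinct sums: {-5, 2, 5, 6, 9, 16}
|A +̂ A| = 6
(Reference bound: |A +̂ A| ≥ 2|A| - 3 for |A| ≥ 2, with |A| = 4 giving ≥ 5.)

|A +̂ A| = 6


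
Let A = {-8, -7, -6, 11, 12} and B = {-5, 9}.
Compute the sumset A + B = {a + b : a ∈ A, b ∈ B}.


A + B = {a + b : a ∈ A, b ∈ B}.
Enumerate all |A|·|B| = 5·2 = 10 pairs (a, b) and collect distinct sums.
a = -8: -8+-5=-13, -8+9=1
a = -7: -7+-5=-12, -7+9=2
a = -6: -6+-5=-11, -6+9=3
a = 11: 11+-5=6, 11+9=20
a = 12: 12+-5=7, 12+9=21
Collecting distinct sums: A + B = {-13, -12, -11, 1, 2, 3, 6, 7, 20, 21}
|A + B| = 10

A + B = {-13, -12, -11, 1, 2, 3, 6, 7, 20, 21}


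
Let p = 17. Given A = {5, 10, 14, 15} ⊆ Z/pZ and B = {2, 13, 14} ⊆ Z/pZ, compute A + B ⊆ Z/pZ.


Work in Z/17Z: reduce every sum a + b modulo 17.
Enumerate all 12 pairs:
a = 5: 5+2=7, 5+13=1, 5+14=2
a = 10: 10+2=12, 10+13=6, 10+14=7
a = 14: 14+2=16, 14+13=10, 14+14=11
a = 15: 15+2=0, 15+13=11, 15+14=12
Distinct residues collected: {0, 1, 2, 6, 7, 10, 11, 12, 16}
|A + B| = 9 (out of 17 total residues).

A + B = {0, 1, 2, 6, 7, 10, 11, 12, 16}


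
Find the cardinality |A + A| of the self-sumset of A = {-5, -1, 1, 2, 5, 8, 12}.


A + A = {a + a' : a, a' ∈ A}; |A| = 7.
General bounds: 2|A| - 1 ≤ |A + A| ≤ |A|(|A|+1)/2, i.e. 13 ≤ |A + A| ≤ 28.
Lower bound 2|A|-1 is attained iff A is an arithmetic progression.
Enumerate sums a + a' for a ≤ a' (symmetric, so this suffices):
a = -5: -5+-5=-10, -5+-1=-6, -5+1=-4, -5+2=-3, -5+5=0, -5+8=3, -5+12=7
a = -1: -1+-1=-2, -1+1=0, -1+2=1, -1+5=4, -1+8=7, -1+12=11
a = 1: 1+1=2, 1+2=3, 1+5=6, 1+8=9, 1+12=13
a = 2: 2+2=4, 2+5=7, 2+8=10, 2+12=14
a = 5: 5+5=10, 5+8=13, 5+12=17
a = 8: 8+8=16, 8+12=20
a = 12: 12+12=24
Distinct sums: {-10, -6, -4, -3, -2, 0, 1, 2, 3, 4, 6, 7, 9, 10, 11, 13, 14, 16, 17, 20, 24}
|A + A| = 21

|A + A| = 21


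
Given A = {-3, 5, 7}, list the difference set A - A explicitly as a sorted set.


A - A = {a - a' : a, a' ∈ A}.
Compute a - a' for each ordered pair (a, a'):
a = -3: -3--3=0, -3-5=-8, -3-7=-10
a = 5: 5--3=8, 5-5=0, 5-7=-2
a = 7: 7--3=10, 7-5=2, 7-7=0
Collecting distinct values (and noting 0 appears from a-a):
A - A = {-10, -8, -2, 0, 2, 8, 10}
|A - A| = 7

A - A = {-10, -8, -2, 0, 2, 8, 10}


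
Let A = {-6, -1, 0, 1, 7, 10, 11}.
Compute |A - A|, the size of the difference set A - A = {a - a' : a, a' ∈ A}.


A - A = {a - a' : a, a' ∈ A}; |A| = 7.
Bounds: 2|A|-1 ≤ |A - A| ≤ |A|² - |A| + 1, i.e. 13 ≤ |A - A| ≤ 43.
Note: 0 ∈ A - A always (from a - a). The set is symmetric: if d ∈ A - A then -d ∈ A - A.
Enumerate nonzero differences d = a - a' with a > a' (then include -d):
Positive differences: {1, 2, 3, 4, 5, 6, 7, 8, 9, 10, 11, 12, 13, 16, 17}
Full difference set: {0} ∪ (positive diffs) ∪ (negative diffs).
|A - A| = 1 + 2·15 = 31 (matches direct enumeration: 31).

|A - A| = 31


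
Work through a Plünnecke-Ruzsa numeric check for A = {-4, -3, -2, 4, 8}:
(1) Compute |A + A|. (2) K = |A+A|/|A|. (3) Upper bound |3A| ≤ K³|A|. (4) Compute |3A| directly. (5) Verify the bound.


|A| = 5.
Step 1: Compute A + A by enumerating all 25 pairs.
A + A = {-8, -7, -6, -5, -4, 0, 1, 2, 4, 5, 6, 8, 12, 16}, so |A + A| = 14.
Step 2: Doubling constant K = |A + A|/|A| = 14/5 = 14/5 ≈ 2.8000.
Step 3: Plünnecke-Ruzsa gives |3A| ≤ K³·|A| = (2.8000)³ · 5 ≈ 109.7600.
Step 4: Compute 3A = A + A + A directly by enumerating all triples (a,b,c) ∈ A³; |3A| = 27.
Step 5: Check 27 ≤ 109.7600? Yes ✓.

K = 14/5, Plünnecke-Ruzsa bound K³|A| ≈ 109.7600, |3A| = 27, inequality holds.


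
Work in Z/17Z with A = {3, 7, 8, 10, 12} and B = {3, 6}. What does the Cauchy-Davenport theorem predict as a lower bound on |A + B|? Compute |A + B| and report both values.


Cauchy-Davenport: |A + B| ≥ min(p, |A| + |B| - 1) for A, B nonempty in Z/pZ.
|A| = 5, |B| = 2, p = 17.
CD lower bound = min(17, 5 + 2 - 1) = min(17, 6) = 6.
Compute A + B mod 17 directly:
a = 3: 3+3=6, 3+6=9
a = 7: 7+3=10, 7+6=13
a = 8: 8+3=11, 8+6=14
a = 10: 10+3=13, 10+6=16
a = 12: 12+3=15, 12+6=1
A + B = {1, 6, 9, 10, 11, 13, 14, 15, 16}, so |A + B| = 9.
Verify: 9 ≥ 6? Yes ✓.

CD lower bound = 6, actual |A + B| = 9.


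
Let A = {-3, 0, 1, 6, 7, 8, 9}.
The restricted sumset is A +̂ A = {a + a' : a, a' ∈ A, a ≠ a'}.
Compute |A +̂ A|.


Restricted sumset: A +̂ A = {a + a' : a ∈ A, a' ∈ A, a ≠ a'}.
Equivalently, take A + A and drop any sum 2a that is achievable ONLY as a + a for a ∈ A (i.e. sums representable only with equal summands).
Enumerate pairs (a, a') with a < a' (symmetric, so each unordered pair gives one sum; this covers all a ≠ a'):
  -3 + 0 = -3
  -3 + 1 = -2
  -3 + 6 = 3
  -3 + 7 = 4
  -3 + 8 = 5
  -3 + 9 = 6
  0 + 1 = 1
  0 + 6 = 6
  0 + 7 = 7
  0 + 8 = 8
  0 + 9 = 9
  1 + 6 = 7
  1 + 7 = 8
  1 + 8 = 9
  1 + 9 = 10
  6 + 7 = 13
  6 + 8 = 14
  6 + 9 = 15
  7 + 8 = 15
  7 + 9 = 16
  8 + 9 = 17
Collected distinct sums: {-3, -2, 1, 3, 4, 5, 6, 7, 8, 9, 10, 13, 14, 15, 16, 17}
|A +̂ A| = 16
(Reference bound: |A +̂ A| ≥ 2|A| - 3 for |A| ≥ 2, with |A| = 7 giving ≥ 11.)

|A +̂ A| = 16


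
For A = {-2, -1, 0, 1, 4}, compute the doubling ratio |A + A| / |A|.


|A| = 5.
Compute A + A by enumerating all 25 pairs.
A + A = {-4, -3, -2, -1, 0, 1, 2, 3, 4, 5, 8}, so |A + A| = 11.
K = |A + A| / |A| = 11/5 (already in lowest terms) ≈ 2.2000.
Reference: AP of size 5 gives K = 9/5 ≈ 1.8000; a fully generic set of size 5 gives K ≈ 3.0000.

|A| = 5, |A + A| = 11, K = 11/5.


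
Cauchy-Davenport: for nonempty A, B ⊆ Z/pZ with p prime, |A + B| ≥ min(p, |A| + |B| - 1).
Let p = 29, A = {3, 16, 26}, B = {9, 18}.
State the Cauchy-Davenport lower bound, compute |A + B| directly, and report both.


Cauchy-Davenport: |A + B| ≥ min(p, |A| + |B| - 1) for A, B nonempty in Z/pZ.
|A| = 3, |B| = 2, p = 29.
CD lower bound = min(29, 3 + 2 - 1) = min(29, 4) = 4.
Compute A + B mod 29 directly:
a = 3: 3+9=12, 3+18=21
a = 16: 16+9=25, 16+18=5
a = 26: 26+9=6, 26+18=15
A + B = {5, 6, 12, 15, 21, 25}, so |A + B| = 6.
Verify: 6 ≥ 4? Yes ✓.

CD lower bound = 4, actual |A + B| = 6.


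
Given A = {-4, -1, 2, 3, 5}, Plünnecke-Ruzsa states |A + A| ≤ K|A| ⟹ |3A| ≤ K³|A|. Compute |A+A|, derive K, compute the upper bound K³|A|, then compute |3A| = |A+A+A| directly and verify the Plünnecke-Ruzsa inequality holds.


|A| = 5.
Step 1: Compute A + A by enumerating all 25 pairs.
A + A = {-8, -5, -2, -1, 1, 2, 4, 5, 6, 7, 8, 10}, so |A + A| = 12.
Step 2: Doubling constant K = |A + A|/|A| = 12/5 = 12/5 ≈ 2.4000.
Step 3: Plünnecke-Ruzsa gives |3A| ≤ K³·|A| = (2.4000)³ · 5 ≈ 69.1200.
Step 4: Compute 3A = A + A + A directly by enumerating all triples (a,b,c) ∈ A³; |3A| = 21.
Step 5: Check 21 ≤ 69.1200? Yes ✓.

K = 12/5, Plünnecke-Ruzsa bound K³|A| ≈ 69.1200, |3A| = 21, inequality holds.


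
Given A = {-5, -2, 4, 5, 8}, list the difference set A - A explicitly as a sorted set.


A - A = {a - a' : a, a' ∈ A}.
Compute a - a' for each ordered pair (a, a'):
a = -5: -5--5=0, -5--2=-3, -5-4=-9, -5-5=-10, -5-8=-13
a = -2: -2--5=3, -2--2=0, -2-4=-6, -2-5=-7, -2-8=-10
a = 4: 4--5=9, 4--2=6, 4-4=0, 4-5=-1, 4-8=-4
a = 5: 5--5=10, 5--2=7, 5-4=1, 5-5=0, 5-8=-3
a = 8: 8--5=13, 8--2=10, 8-4=4, 8-5=3, 8-8=0
Collecting distinct values (and noting 0 appears from a-a):
A - A = {-13, -10, -9, -7, -6, -4, -3, -1, 0, 1, 3, 4, 6, 7, 9, 10, 13}
|A - A| = 17

A - A = {-13, -10, -9, -7, -6, -4, -3, -1, 0, 1, 3, 4, 6, 7, 9, 10, 13}


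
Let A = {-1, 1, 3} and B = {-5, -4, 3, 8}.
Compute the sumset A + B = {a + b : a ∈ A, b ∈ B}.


A + B = {a + b : a ∈ A, b ∈ B}.
Enumerate all |A|·|B| = 3·4 = 12 pairs (a, b) and collect distinct sums.
a = -1: -1+-5=-6, -1+-4=-5, -1+3=2, -1+8=7
a = 1: 1+-5=-4, 1+-4=-3, 1+3=4, 1+8=9
a = 3: 3+-5=-2, 3+-4=-1, 3+3=6, 3+8=11
Collecting distinct sums: A + B = {-6, -5, -4, -3, -2, -1, 2, 4, 6, 7, 9, 11}
|A + B| = 12

A + B = {-6, -5, -4, -3, -2, -1, 2, 4, 6, 7, 9, 11}


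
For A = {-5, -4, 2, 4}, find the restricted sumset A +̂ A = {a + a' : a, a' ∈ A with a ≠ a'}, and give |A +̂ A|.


Restricted sumset: A +̂ A = {a + a' : a ∈ A, a' ∈ A, a ≠ a'}.
Equivalently, take A + A and drop any sum 2a that is achievable ONLY as a + a for a ∈ A (i.e. sums representable only with equal summands).
Enumerate pairs (a, a') with a < a' (symmetric, so each unordered pair gives one sum; this covers all a ≠ a'):
  -5 + -4 = -9
  -5 + 2 = -3
  -5 + 4 = -1
  -4 + 2 = -2
  -4 + 4 = 0
  2 + 4 = 6
Collected distinct sums: {-9, -3, -2, -1, 0, 6}
|A +̂ A| = 6
(Reference bound: |A +̂ A| ≥ 2|A| - 3 for |A| ≥ 2, with |A| = 4 giving ≥ 5.)

|A +̂ A| = 6


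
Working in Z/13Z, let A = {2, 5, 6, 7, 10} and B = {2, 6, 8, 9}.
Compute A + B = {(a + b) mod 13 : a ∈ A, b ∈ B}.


Work in Z/13Z: reduce every sum a + b modulo 13.
Enumerate all 20 pairs:
a = 2: 2+2=4, 2+6=8, 2+8=10, 2+9=11
a = 5: 5+2=7, 5+6=11, 5+8=0, 5+9=1
a = 6: 6+2=8, 6+6=12, 6+8=1, 6+9=2
a = 7: 7+2=9, 7+6=0, 7+8=2, 7+9=3
a = 10: 10+2=12, 10+6=3, 10+8=5, 10+9=6
Distinct residues collected: {0, 1, 2, 3, 4, 5, 6, 7, 8, 9, 10, 11, 12}
|A + B| = 13 (out of 13 total residues).

A + B = {0, 1, 2, 3, 4, 5, 6, 7, 8, 9, 10, 11, 12}


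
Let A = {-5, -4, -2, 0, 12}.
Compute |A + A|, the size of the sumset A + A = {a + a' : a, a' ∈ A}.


A + A = {a + a' : a, a' ∈ A}; |A| = 5.
General bounds: 2|A| - 1 ≤ |A + A| ≤ |A|(|A|+1)/2, i.e. 9 ≤ |A + A| ≤ 15.
Lower bound 2|A|-1 is attained iff A is an arithmetic progression.
Enumerate sums a + a' for a ≤ a' (symmetric, so this suffices):
a = -5: -5+-5=-10, -5+-4=-9, -5+-2=-7, -5+0=-5, -5+12=7
a = -4: -4+-4=-8, -4+-2=-6, -4+0=-4, -4+12=8
a = -2: -2+-2=-4, -2+0=-2, -2+12=10
a = 0: 0+0=0, 0+12=12
a = 12: 12+12=24
Distinct sums: {-10, -9, -8, -7, -6, -5, -4, -2, 0, 7, 8, 10, 12, 24}
|A + A| = 14

|A + A| = 14


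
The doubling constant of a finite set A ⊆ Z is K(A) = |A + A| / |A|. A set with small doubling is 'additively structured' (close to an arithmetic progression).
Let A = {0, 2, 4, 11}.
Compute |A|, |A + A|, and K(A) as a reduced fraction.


|A| = 4.
Compute A + A by enumerating all 16 pairs.
A + A = {0, 2, 4, 6, 8, 11, 13, 15, 22}, so |A + A| = 9.
K = |A + A| / |A| = 9/4 (already in lowest terms) ≈ 2.2500.
Reference: AP of size 4 gives K = 7/4 ≈ 1.7500; a fully generic set of size 4 gives K ≈ 2.5000.

|A| = 4, |A + A| = 9, K = 9/4.


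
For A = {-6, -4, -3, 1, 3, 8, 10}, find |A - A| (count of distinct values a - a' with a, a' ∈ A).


A - A = {a - a' : a, a' ∈ A}; |A| = 7.
Bounds: 2|A|-1 ≤ |A - A| ≤ |A|² - |A| + 1, i.e. 13 ≤ |A - A| ≤ 43.
Note: 0 ∈ A - A always (from a - a). The set is symmetric: if d ∈ A - A then -d ∈ A - A.
Enumerate nonzero differences d = a - a' with a > a' (then include -d):
Positive differences: {1, 2, 3, 4, 5, 6, 7, 9, 11, 12, 13, 14, 16}
Full difference set: {0} ∪ (positive diffs) ∪ (negative diffs).
|A - A| = 1 + 2·13 = 27 (matches direct enumeration: 27).

|A - A| = 27


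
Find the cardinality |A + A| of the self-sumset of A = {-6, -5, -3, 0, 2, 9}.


A + A = {a + a' : a, a' ∈ A}; |A| = 6.
General bounds: 2|A| - 1 ≤ |A + A| ≤ |A|(|A|+1)/2, i.e. 11 ≤ |A + A| ≤ 21.
Lower bound 2|A|-1 is attained iff A is an arithmetic progression.
Enumerate sums a + a' for a ≤ a' (symmetric, so this suffices):
a = -6: -6+-6=-12, -6+-5=-11, -6+-3=-9, -6+0=-6, -6+2=-4, -6+9=3
a = -5: -5+-5=-10, -5+-3=-8, -5+0=-5, -5+2=-3, -5+9=4
a = -3: -3+-3=-6, -3+0=-3, -3+2=-1, -3+9=6
a = 0: 0+0=0, 0+2=2, 0+9=9
a = 2: 2+2=4, 2+9=11
a = 9: 9+9=18
Distinct sums: {-12, -11, -10, -9, -8, -6, -5, -4, -3, -1, 0, 2, 3, 4, 6, 9, 11, 18}
|A + A| = 18

|A + A| = 18


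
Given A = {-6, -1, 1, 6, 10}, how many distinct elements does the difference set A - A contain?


A - A = {a - a' : a, a' ∈ A}; |A| = 5.
Bounds: 2|A|-1 ≤ |A - A| ≤ |A|² - |A| + 1, i.e. 9 ≤ |A - A| ≤ 21.
Note: 0 ∈ A - A always (from a - a). The set is symmetric: if d ∈ A - A then -d ∈ A - A.
Enumerate nonzero differences d = a - a' with a > a' (then include -d):
Positive differences: {2, 4, 5, 7, 9, 11, 12, 16}
Full difference set: {0} ∪ (positive diffs) ∪ (negative diffs).
|A - A| = 1 + 2·8 = 17 (matches direct enumeration: 17).

|A - A| = 17


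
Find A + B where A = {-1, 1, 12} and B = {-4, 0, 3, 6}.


A + B = {a + b : a ∈ A, b ∈ B}.
Enumerate all |A|·|B| = 3·4 = 12 pairs (a, b) and collect distinct sums.
a = -1: -1+-4=-5, -1+0=-1, -1+3=2, -1+6=5
a = 1: 1+-4=-3, 1+0=1, 1+3=4, 1+6=7
a = 12: 12+-4=8, 12+0=12, 12+3=15, 12+6=18
Collecting distinct sums: A + B = {-5, -3, -1, 1, 2, 4, 5, 7, 8, 12, 15, 18}
|A + B| = 12

A + B = {-5, -3, -1, 1, 2, 4, 5, 7, 8, 12, 15, 18}


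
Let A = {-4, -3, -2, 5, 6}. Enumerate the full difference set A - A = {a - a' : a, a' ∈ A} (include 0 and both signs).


A - A = {a - a' : a, a' ∈ A}.
Compute a - a' for each ordered pair (a, a'):
a = -4: -4--4=0, -4--3=-1, -4--2=-2, -4-5=-9, -4-6=-10
a = -3: -3--4=1, -3--3=0, -3--2=-1, -3-5=-8, -3-6=-9
a = -2: -2--4=2, -2--3=1, -2--2=0, -2-5=-7, -2-6=-8
a = 5: 5--4=9, 5--3=8, 5--2=7, 5-5=0, 5-6=-1
a = 6: 6--4=10, 6--3=9, 6--2=8, 6-5=1, 6-6=0
Collecting distinct values (and noting 0 appears from a-a):
A - A = {-10, -9, -8, -7, -2, -1, 0, 1, 2, 7, 8, 9, 10}
|A - A| = 13

A - A = {-10, -9, -8, -7, -2, -1, 0, 1, 2, 7, 8, 9, 10}


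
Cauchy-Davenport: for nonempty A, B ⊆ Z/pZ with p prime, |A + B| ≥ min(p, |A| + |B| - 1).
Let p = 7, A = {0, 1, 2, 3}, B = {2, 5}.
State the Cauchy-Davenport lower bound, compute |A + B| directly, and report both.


Cauchy-Davenport: |A + B| ≥ min(p, |A| + |B| - 1) for A, B nonempty in Z/pZ.
|A| = 4, |B| = 2, p = 7.
CD lower bound = min(7, 4 + 2 - 1) = min(7, 5) = 5.
Compute A + B mod 7 directly:
a = 0: 0+2=2, 0+5=5
a = 1: 1+2=3, 1+5=6
a = 2: 2+2=4, 2+5=0
a = 3: 3+2=5, 3+5=1
A + B = {0, 1, 2, 3, 4, 5, 6}, so |A + B| = 7.
Verify: 7 ≥ 5? Yes ✓.

CD lower bound = 5, actual |A + B| = 7.


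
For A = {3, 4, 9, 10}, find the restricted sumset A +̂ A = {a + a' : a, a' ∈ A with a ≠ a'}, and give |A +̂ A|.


Restricted sumset: A +̂ A = {a + a' : a ∈ A, a' ∈ A, a ≠ a'}.
Equivalently, take A + A and drop any sum 2a that is achievable ONLY as a + a for a ∈ A (i.e. sums representable only with equal summands).
Enumerate pairs (a, a') with a < a' (symmetric, so each unordered pair gives one sum; this covers all a ≠ a'):
  3 + 4 = 7
  3 + 9 = 12
  3 + 10 = 13
  4 + 9 = 13
  4 + 10 = 14
  9 + 10 = 19
Collected distinct sums: {7, 12, 13, 14, 19}
|A +̂ A| = 5
(Reference bound: |A +̂ A| ≥ 2|A| - 3 for |A| ≥ 2, with |A| = 4 giving ≥ 5.)

|A +̂ A| = 5


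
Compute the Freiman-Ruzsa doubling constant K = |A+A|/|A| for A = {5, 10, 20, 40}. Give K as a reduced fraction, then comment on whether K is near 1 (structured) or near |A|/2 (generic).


|A| = 4.
Compute A + A by enumerating all 16 pairs.
A + A = {10, 15, 20, 25, 30, 40, 45, 50, 60, 80}, so |A + A| = 10.
K = |A + A| / |A| = 10/4 = 5/2 ≈ 2.5000.
Reference: AP of size 4 gives K = 7/4 ≈ 1.7500; a fully generic set of size 4 gives K ≈ 2.5000.

|A| = 4, |A + A| = 10, K = 10/4 = 5/2.


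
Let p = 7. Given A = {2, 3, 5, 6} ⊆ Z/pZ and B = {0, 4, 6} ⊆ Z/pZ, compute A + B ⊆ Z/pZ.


Work in Z/7Z: reduce every sum a + b modulo 7.
Enumerate all 12 pairs:
a = 2: 2+0=2, 2+4=6, 2+6=1
a = 3: 3+0=3, 3+4=0, 3+6=2
a = 5: 5+0=5, 5+4=2, 5+6=4
a = 6: 6+0=6, 6+4=3, 6+6=5
Distinct residues collected: {0, 1, 2, 3, 4, 5, 6}
|A + B| = 7 (out of 7 total residues).

A + B = {0, 1, 2, 3, 4, 5, 6}


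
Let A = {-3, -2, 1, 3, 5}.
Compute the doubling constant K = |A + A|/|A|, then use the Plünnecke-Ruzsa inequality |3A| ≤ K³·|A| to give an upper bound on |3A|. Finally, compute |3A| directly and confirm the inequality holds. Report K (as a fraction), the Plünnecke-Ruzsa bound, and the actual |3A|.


|A| = 5.
Step 1: Compute A + A by enumerating all 25 pairs.
A + A = {-6, -5, -4, -2, -1, 0, 1, 2, 3, 4, 6, 8, 10}, so |A + A| = 13.
Step 2: Doubling constant K = |A + A|/|A| = 13/5 = 13/5 ≈ 2.6000.
Step 3: Plünnecke-Ruzsa gives |3A| ≤ K³·|A| = (2.6000)³ · 5 ≈ 87.8800.
Step 4: Compute 3A = A + A + A directly by enumerating all triples (a,b,c) ∈ A³; |3A| = 22.
Step 5: Check 22 ≤ 87.8800? Yes ✓.

K = 13/5, Plünnecke-Ruzsa bound K³|A| ≈ 87.8800, |3A| = 22, inequality holds.
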